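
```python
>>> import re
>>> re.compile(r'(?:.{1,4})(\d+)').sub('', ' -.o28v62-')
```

'-'

This matches 1 to 4 of any character (non-capturing group); then one or more of a digit (captured).
Matches: at [0:6] → ' -.o28'; at [6:9] → 'v62'.
Every occurrence is swapped for ''.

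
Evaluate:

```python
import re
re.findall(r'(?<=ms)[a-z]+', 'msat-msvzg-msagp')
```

['at', 'vzg', 'agp']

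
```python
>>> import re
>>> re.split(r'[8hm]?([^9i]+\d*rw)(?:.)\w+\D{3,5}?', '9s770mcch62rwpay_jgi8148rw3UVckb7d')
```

With a capturing group present, the delimiter's captured portion is kept in the result list.

['9', 's770mcch62rw', '7d']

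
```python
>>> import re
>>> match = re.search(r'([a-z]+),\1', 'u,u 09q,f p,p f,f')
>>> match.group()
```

`\1` has to match the exact text group 1 already captured.
The match spans [0:3] → 'u,u'.

'u,u'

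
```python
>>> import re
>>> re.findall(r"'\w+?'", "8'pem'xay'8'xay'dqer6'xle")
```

Scanning left to right: at [1:6] → "'pem'"; at [9:12] → "'8'"; at [15:22] → "'dqer6'".
Since nothing is captured, `findall` lists the 3 matched substrings directly.

["'pem'", "'8'", "'dqer6'"]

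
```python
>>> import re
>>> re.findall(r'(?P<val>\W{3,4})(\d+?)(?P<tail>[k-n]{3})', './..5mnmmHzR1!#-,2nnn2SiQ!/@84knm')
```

Pattern: 3 to 4 of a non-word character (captured as 'val'); then one or more of a digit (lazy) (captured); then exactly 3 of a character in [k-n] (captured as 'tail').
Scanning left to right: at [0:8] match './..5mnm', groups = ('./..', '5', 'mnm'); at [13:21] match '!#-,2nnn', groups = ('!#-,', '2', 'nnn'); at [25:33] match '!/@84knm', groups = ('!/@', '84', 'knm').
Multiple groups make `findall` return tuples — one 3-tuple for each match.

[('./..', '5', 'mnm'), ('!#-,', '2', 'nnn'), ('!/@', '84', 'knm')]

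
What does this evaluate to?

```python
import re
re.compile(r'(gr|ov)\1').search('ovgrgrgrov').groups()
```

The match spans [2:6] → 'grgr'.
Captured: group 1 = 'gr'.

('gr',)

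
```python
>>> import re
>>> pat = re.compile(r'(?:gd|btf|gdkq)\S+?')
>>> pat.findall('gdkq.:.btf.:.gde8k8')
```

['gdk', 'btf.', 'gde']

`|` is ordered: at each position the engine commits to the first alternative that works.
Scanning left to right: at [0:3] → 'gdk'; at [7:11] → 'btf.'; at [13:16] → 'gde'.
No capturing groups, so `findall` returns the 3 full match strings.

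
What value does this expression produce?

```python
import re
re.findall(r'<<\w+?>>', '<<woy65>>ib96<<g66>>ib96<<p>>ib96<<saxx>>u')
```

['<<woy65>>', '<<g66>>', '<<p>>', '<<saxx>>']

Walking the string: at [0:9] → '<<woy65>>'; at [13:20] → '<<g66>>'; at [24:29] → '<<p>>'; at [33:41] → '<<saxx>>'.
With no groups in the pattern, `findall` gives back each whole match — 4 here.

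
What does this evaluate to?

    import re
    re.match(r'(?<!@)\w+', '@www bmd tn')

None

The negative lookahead/lookbehind blocks any match where the forbidden context is present.
`re.match` won't scan ahead — the pattern has to work from the very first character.
Here the pattern fails at index 0, so the call returns None.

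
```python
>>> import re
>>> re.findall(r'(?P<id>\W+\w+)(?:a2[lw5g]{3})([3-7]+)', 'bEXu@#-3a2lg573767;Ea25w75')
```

Pattern: one or more of a non-word character, then one or more of a word character (captured as 'id'); then the literal 'a2', then exactly 3 of one of [lw5g] (non-capturing group); then one or more of a character in [3-7] (captured).
With 2 capturing groups, `findall` returns a 2-tuple per match.

[('@#-3', '73767')]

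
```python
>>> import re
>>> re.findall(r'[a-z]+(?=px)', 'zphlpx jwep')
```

Because the assertion is zero-width, the text it checks is not consumed and won't appear in the result.
Scanning left to right: at [0:4] → 'zphl'.
Since nothing is captured, `findall` lists the 1 matched substring directly.

['zphl']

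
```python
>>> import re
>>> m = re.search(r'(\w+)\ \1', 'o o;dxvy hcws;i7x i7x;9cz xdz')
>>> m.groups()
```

('o',)

After group 1 captures some text, `\1` only succeeds where that same text appears again.
`re.search` scans for the first position where the pattern succeeds.
The match spans [0:3] → 'o o'.
Captured: group 1 = 'o'.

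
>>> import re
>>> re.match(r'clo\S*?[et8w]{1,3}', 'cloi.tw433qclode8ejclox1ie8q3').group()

'cloi.tw'

The pattern matches the literal 'clo', then zero or more of a non-whitespace character (lazy); then 1 to 3 of one of [et8w].
Lazy quantifiers expand one character at a time until the remainder of the pattern can match.
`re.match` won't scan ahead — the pattern has to work from the very first character.
The match spans [0:7] → 'cloi.tw'.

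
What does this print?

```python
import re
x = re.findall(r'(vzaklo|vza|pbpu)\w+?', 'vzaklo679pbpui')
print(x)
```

Branches in `(...|...)` are attempted left-to-right; the first branch that allows the whole pattern to succeed is taken.
Matches: at [0:7] match 'vzaklo6', group 1 = 'vzaklo'; at [9:14] match 'pbpui', group 1 = 'pbpu'.
Because there's exactly one group, `findall` drops the full match and keeps group 1 from each hit.

['vzaklo', 'pbpu']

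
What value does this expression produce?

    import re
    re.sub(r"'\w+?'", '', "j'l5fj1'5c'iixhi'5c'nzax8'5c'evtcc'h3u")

'j5c5c5ch3u'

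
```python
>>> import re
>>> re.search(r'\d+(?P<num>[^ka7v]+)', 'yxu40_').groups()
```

This matches one or more of a digit; then one or more of any character except [ka7v] (captured as 'num').
`re.search` tries every starting position until one works.
The match spans [3:6] → '40_'.
Captured: group 1 = '_'.

('_',)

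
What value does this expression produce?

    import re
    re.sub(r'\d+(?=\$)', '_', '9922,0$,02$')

'9922,_$,_$'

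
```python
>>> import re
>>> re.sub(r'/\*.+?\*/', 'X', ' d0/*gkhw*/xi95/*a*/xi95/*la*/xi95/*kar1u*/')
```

Because the quantifier is non-greedy, it stops expanding at the earliest point where the rest of the pattern can succeed.
`sub` substitutes 'X' at each match site.

' d0Xxi95Xxi95Xxi95X'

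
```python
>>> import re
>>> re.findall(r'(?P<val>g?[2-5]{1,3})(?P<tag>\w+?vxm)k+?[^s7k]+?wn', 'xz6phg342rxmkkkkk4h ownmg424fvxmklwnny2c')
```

[('g424', 'fvxm')]

The pattern matches optionally a literal 'g', then 1 to 3 of a character in [2-5] (captured as 'val'); then one or more of a word character (lazy), then the literal 'vxm' (captured as 'tag'); then one or more of the literal 'k' (lazy), then one or more of any character except [s7k] (lazy), then the literal 'wn'.
With 2 capturing groups, `findall` returns a 2-tuple per match.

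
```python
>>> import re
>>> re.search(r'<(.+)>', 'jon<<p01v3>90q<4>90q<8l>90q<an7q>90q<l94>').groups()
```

Unlike `match`, `search` isn't anchored — it looks for the pattern anywhere in the string.
The match spans [3:41] → '<<p01v3>90q<4>90q<8l>90q<an7q>90q<l94>'.
Captured: group 1 = '<p01v3>90q<4>90q<8l>90q<an7q>90q<l94'.

('<p01v3>90q<4>90q<8l>90q<an7q>90q<l94',)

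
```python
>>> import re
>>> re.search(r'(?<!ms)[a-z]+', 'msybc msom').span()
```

(0, 5)

The negative lookahead/lookbehind blocks any match where the forbidden context is present.
`search` walks the string left to right and returns the first match it finds.
The match spans [0:5] → 'msybc'.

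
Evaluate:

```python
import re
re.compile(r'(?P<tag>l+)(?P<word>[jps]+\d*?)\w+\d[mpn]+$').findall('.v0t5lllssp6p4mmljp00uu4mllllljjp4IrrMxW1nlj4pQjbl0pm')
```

[('lll', 'ssp')]

The pattern matches one or more of a literal 'l' (captured as 'tag'); then one or more of one of [jps], then zero or more of a digit (lazy) (captured as 'word'); then one or more of a word character, then a digit, then one or more of one of [mpn]; then anchored at the end.
Walking the string: at [5:53] match 'lllssp6p4mmljp00uu4mllllljjp4IrrMxW1nlj4pQjbl0pm', groups = ('lll', 'ssp').
`findall` packs the 2 group values into a tuple for every match.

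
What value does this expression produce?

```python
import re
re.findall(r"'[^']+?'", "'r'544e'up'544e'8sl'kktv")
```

Walking the string: at [0:3] → "'r'"; at [7:11] → "'up'"; at [15:20] → "'8sl'".
Since nothing is captured, `findall` lists the 3 matched substrings directly.

["'r'", "'up'", "'8sl'"]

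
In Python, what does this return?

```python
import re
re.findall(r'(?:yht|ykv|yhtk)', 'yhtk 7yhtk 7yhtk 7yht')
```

['yht', 'yht', 'yht', 'yht']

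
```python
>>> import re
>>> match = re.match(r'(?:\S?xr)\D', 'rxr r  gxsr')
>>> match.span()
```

(0, 4)

The pattern matches optionally a non-whitespace character, then the literal 'xr' (non-capturing group); then a non-digit.
With `match`, the pattern is implicitly anchored at the beginning.
The match spans [0:4] → 'rxr '.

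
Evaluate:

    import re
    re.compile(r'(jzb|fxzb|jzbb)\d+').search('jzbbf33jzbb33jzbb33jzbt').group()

'jzbb33'

The match spans [7:13] → 'jzbb33'.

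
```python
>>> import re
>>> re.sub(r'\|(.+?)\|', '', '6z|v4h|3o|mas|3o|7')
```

'6z3o3o|7'

A `+?`/`*?`/`{m,n}?` starts at its minimum and grows only as far as needed for what follows to match.
Each match is replaced by ''.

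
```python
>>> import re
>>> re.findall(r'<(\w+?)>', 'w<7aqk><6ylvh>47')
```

['7aqk', '6ylvh']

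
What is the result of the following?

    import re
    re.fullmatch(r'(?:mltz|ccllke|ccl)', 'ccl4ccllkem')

`re.fullmatch` is like wrapping the pattern in `^…$` (in single-line mode).
Here the string isn't matched end-to-end, so the call returns None.

None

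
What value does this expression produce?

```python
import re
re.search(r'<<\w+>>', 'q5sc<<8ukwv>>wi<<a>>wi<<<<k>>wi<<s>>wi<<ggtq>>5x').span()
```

(4, 13)

`re.search` tries every starting position until one works.
The match spans [4:13] → '<<8ukwv>>'.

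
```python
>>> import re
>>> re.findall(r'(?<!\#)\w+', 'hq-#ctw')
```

The negative lookaround is zero-width — it rules out positions where the adjacent text would match, without consuming anything.
Matches: at [0:2] → 'hq'; at [5:7] → 'tw'.
`findall` yields the raw match text (2 of them) because the pattern has no groups.

['hq', 'tw']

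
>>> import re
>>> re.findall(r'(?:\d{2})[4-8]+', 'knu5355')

['5355']

The pattern matches exactly 2 of a digit (non-capturing group); then one or more of a character in [4-8].
Walking the string: at [3:7] → '5355'.
With no groups in the pattern, `findall` gives back each whole match — 1 here.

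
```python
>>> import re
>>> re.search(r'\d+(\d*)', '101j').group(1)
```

The match spans [0:3] → '101'.
Captured: group 1 = ''.

''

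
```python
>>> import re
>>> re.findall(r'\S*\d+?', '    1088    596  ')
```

['1088', '596']

Pattern: zero or more of a non-whitespace character; then one or more of a digit (lazy).
`findall` yields the raw match text (2 of them) because the pattern has no groups.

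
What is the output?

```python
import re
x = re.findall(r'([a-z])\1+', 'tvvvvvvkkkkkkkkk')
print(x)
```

['v', 'k']

`\1` has to match the exact text group 1 already captured.
Because there's exactly one group, `findall` drops the full match and keeps group 1 from each hit.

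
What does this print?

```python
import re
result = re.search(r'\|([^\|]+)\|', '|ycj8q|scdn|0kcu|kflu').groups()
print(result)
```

('ycj8q',)

The match spans [0:7] → '|ycj8q|'.
Captured: group 1 = 'ycj8q'.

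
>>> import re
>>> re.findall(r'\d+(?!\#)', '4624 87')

The negative lookahead/lookbehind blocks any match where the forbidden context is present.
Matches: at [0:4] → '4624'; at [5:7] → '87'.
No capturing groups, so `findall` returns the 2 full match strings.

['4624', '87']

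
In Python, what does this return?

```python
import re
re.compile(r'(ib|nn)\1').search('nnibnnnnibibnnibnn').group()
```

'nnnn'

After group 1 captures some text, `\1` only succeeds where that same text appears again.
The match spans [4:8] → 'nnnn'.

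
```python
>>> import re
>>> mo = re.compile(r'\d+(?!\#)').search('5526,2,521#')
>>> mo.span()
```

(0, 4)

The negative lookahead/lookbehind blocks any match where the forbidden context is present.
The match spans [0:4] → '5526'.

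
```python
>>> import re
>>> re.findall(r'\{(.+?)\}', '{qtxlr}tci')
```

['qtxlr']

Scanning left to right: at [0:7] match '{qtxlr}', group 1 = 'qtxlr'.
With a single group, `findall` returns only what that group captured — 1 item.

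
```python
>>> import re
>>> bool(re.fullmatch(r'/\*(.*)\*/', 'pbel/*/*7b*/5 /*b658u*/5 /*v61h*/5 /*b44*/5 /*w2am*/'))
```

False

For `fullmatch`, every character of the input must be accounted for by the pattern.
Here the string isn't matched end-to-end, so the call returns None, and `bool(None)` is False.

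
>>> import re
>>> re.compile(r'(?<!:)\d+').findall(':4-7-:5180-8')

['7', '180', '8']

The negative lookaround is zero-width — it rules out positions where the adjacent text would match, without consuming anything.
Matches: at [3:4] → '7'; at [7:10] → '180'; at [11:12] → '8'.
With no groups in the pattern, `findall` gives back each whole match — 3 here.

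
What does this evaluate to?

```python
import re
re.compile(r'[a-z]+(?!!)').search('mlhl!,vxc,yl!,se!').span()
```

(0, 3)

Because the assertion is negative and zero-width, positions next to the forbidden text are skipped.
The match spans [0:3] → 'mlh'.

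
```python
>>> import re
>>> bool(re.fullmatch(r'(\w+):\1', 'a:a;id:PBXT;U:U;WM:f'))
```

`\1` has to match the exact text group 1 already captured.
For `fullmatch`, every character of the input must be accounted for by the pattern.
Here the pattern can't cover the whole string, so the call returns None, and `bool(None)` is False.

False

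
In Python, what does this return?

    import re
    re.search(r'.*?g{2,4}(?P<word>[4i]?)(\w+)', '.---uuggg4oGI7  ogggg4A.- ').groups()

This matches zero or more of any character (lazy), then 2 to 4 of a literal 'g'; then optionally one of [4i] (captured as 'word'); then one or more of a word character (captured).
The `?` after the quantifier makes it lazy — it takes as little as possible before letting the rest of the pattern try.
`search` walks the string left to right and returns the first match it finds.
The match spans [0:14] → '.---uuggg4oGI7'.
Captured: group 1 = '4', group 2 = 'oGI7'.

('4', 'oGI7')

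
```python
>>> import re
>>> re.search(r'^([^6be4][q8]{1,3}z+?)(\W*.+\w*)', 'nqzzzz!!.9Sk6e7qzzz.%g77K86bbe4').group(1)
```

'nqz'

The match spans [0:31] → 'nqzzzz!!.9Sk6e7qzzz.%g77K86bbe4'.
Captured: group 1 = 'nqz', group 2 = 'zzz!!.9Sk6e7qzzz.%g77K86bbe4'.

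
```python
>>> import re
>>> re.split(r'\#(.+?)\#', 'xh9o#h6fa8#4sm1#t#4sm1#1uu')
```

A non-greedy quantifier consumes as few characters as it can — just enough that the remainder of the pattern still matches from where it stops; whatever follows it matches normally.
Matches to split on: at [4:11] → '#h6fa8#'; at [15:18] → '#t#'.
With a capturing group present, the delimiter's captured portion is kept in the result list.

['xh9o', 'h6fa8', '4sm1', 't', '4sm1#1uu']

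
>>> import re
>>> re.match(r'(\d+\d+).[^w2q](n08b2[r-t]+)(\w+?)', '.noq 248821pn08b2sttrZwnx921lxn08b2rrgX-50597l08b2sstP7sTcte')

None

Pattern: one or more of a digit, then one or more of a digit (captured); then any character, then any character except [w2q]; then the literal 'n0', then the literal '8b2', then one or more of a character in [r-t] (captured); then one or more of a word character (lazy) (captured).
With `match`, the pattern is implicitly anchored at the beginning.
Here the pattern fails at index 0, so the call returns None.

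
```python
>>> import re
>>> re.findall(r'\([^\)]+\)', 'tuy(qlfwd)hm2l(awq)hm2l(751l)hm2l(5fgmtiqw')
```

['(qlfwd)', '(awq)', '(751l)']

Scanning left to right: at [3:10] → '(qlfwd)'; at [14:19] → '(awq)'; at [23:29] → '(751l)'.
Since nothing is captured, `findall` lists the 3 matched substrings directly.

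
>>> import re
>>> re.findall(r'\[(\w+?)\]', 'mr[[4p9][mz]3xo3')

One capturing group, so `findall` returns just the captured substring from each match — 2 in all.

['4p9', 'mz']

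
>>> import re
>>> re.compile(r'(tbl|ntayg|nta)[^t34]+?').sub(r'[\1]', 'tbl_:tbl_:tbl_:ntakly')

'[tbl]:[tbl]:[tbl]:[nta]ly'

Matches: at [0:4] → 'tbl_'; at [5:9] → 'tbl_'; at [10:14] → 'tbl_'; at [15:19] → 'ntak'.
The replacement refers to a captured group, so each match is rewritten using its own captured text.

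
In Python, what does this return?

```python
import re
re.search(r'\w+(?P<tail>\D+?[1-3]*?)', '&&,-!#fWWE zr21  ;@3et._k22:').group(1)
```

The match spans [6:11] → 'fWWE '.
Captured: group 1 = ' '.

' '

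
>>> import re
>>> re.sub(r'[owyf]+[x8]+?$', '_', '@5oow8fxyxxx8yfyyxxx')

'@5oow8fxyxxx8_'

Pattern: one or more of one of [owyf]; then one or more of one of [x8] (lazy); then anchored at the end.
`sub` substitutes '_' at each match site.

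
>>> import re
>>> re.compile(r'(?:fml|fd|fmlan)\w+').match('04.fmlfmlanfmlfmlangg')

None

`re.match` only tries the pattern at the start of the string.
Here the pattern fails at index 0, so the call returns None.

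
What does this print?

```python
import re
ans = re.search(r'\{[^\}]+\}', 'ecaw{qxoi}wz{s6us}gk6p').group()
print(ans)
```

The match spans [4:10] → '{qxoi}'.

{qxoi}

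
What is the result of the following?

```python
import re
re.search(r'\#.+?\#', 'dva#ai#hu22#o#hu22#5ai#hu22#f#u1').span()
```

(3, 7)

`re.search` tries every starting position until one works.
The match spans [3:7] → '#ai#'.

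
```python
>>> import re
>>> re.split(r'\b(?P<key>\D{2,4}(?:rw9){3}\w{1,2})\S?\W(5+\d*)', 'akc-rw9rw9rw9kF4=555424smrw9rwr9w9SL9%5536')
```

Pattern: a word boundary (`\b`, zero-width); then 2 to 4 of a non-digit, then the literal 'rw9' repeated 3 times, then 1 to 2 of a word character (captured as 'key'); then optionally a non-whitespace character, then a non-word character; then one or more of the literal '5', then zero or more of a digit (captured).
Matches to split on: at [0:23] → 'akc-rw9rw9rw9kF4=555424'.
The group in the pattern means `split` returns the separators' captures alongside the pieces.

['', 'akc-rw9rw9rw9kF', '555424', 'smrw9rwr9w9SL9%5536']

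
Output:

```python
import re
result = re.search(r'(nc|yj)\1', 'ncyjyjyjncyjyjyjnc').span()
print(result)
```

The backreference `\1` re-matches whatever the first group consumed, character for character.
Unlike `match`, `search` isn't anchored — it looks for the pattern anywhere in the string.
The match spans [2:6] → 'yjyj'.
Captured: group 1 = 'yj'.

(2, 6)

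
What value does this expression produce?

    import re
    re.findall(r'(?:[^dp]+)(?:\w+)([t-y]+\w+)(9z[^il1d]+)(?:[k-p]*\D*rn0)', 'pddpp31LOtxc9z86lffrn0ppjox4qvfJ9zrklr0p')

[('xc', '9z86')]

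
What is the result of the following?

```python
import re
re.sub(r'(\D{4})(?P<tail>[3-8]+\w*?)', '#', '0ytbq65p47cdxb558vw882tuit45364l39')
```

'0#p47#vw882#l39'

This matches exactly 4 of a non-digit (captured); then one or more of a character in [3-8], then zero or more of a word character (lazy) (captured as 'tail').
With the lazy modifier that quantifier settles for the fewest repetitions that let the rest of the pattern succeed (the atoms after it are unaffected and can still be greedy).
Matches: at [1:7] → 'ytbq65'; at [10:17] → 'cdxb558'; at [22:31] → 'tuit45364'.
Each match is replaced by '#'.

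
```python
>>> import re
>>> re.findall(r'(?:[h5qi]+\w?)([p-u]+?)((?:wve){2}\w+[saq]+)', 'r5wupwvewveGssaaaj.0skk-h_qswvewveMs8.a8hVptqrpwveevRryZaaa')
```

This matches one or more of one of [h5qi], then optionally a word character (non-capturing group); then one or more of a character in [p-u] (lazy) (captured); then the literal 'wve' repeated 2 times, then one or more of a word character, then one or more of one of [saq] (captured).
2 groups means each result is a tuple of 2 captured strings — 2 here.

[('up', 'wvewveGssaaa'), ('qs', 'wvewveMs')]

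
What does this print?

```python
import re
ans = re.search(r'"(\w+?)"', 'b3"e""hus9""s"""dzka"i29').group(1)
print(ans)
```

The match spans [2:5] → '"e"'.
Captured: group 1 = 'e'.

e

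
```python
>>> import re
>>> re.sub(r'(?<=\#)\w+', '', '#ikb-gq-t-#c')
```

'#-gq-t-#'

Lookahead/lookbehind check context without consuming it, so the matched span excludes the asserted characters.
`sub` substitutes '' at each match site.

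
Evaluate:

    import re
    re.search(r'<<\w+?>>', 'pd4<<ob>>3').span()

(3, 9)

Unlike `match`, `search` isn't anchored — it looks for the pattern anywhere in the string.
The match spans [3:9] → '<<ob>>'.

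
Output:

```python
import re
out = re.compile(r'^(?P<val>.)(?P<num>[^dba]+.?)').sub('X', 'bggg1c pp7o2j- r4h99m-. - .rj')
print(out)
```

X

This matches anchored at the start of the string; then any character (captured as 'val'); then one or more of any character except [dba], then optionally any character (captured as 'num').
Matches: at [0:29] → 'bggg1c pp7o2j- r4h99m-. - .rj'.
`sub` substitutes 'X' at each match site.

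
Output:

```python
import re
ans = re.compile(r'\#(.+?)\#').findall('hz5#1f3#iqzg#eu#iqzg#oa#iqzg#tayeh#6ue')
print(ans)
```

['1f3', 'eu', 'oa', 'tayeh']

Lazy quantifiers expand one character at a time until the remainder of the pattern can match.
Because there's exactly one group, `findall` drops the full match and keeps group 1 from each hit.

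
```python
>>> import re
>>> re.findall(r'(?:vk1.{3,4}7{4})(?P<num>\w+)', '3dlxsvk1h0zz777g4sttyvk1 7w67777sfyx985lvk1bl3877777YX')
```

With a single group, `findall` returns only what that group captured — 1 item.

['sfyx985lvk1bl3877777YX']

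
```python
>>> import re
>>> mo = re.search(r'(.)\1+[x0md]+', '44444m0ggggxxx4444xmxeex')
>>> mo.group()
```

'44444m0'

The backreference `\1` re-matches whatever the first group consumed, character for character.
The match spans [0:7] → '44444m0'.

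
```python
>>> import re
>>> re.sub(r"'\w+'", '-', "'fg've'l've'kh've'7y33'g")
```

Matches: at [0:4] → "'fg'"; at [6:9] → "'l'"; at [11:15] → "'kh'"; at [17:23] → "'7y33'".
Every occurrence is swapped for '-'.

'-ve-ve-ve-g'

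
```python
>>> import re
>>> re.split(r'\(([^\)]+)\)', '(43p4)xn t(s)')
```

['', '43p4', 'xn t', 's', '']

The group in the pattern means `split` returns the separators' captures alongside the pieces.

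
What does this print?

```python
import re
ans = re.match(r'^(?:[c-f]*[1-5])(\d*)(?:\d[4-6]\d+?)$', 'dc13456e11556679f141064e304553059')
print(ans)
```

None

This matches anchored at the start of the string; then zero or more of a character in [c-f], then a character in [1-5] (non-capturing group); then zero or more of a digit (captured); then a digit, then a character in [4-6], then one or more of a digit (lazy) (non-capturing group); then anchored at the end.
`re.match` only tries the pattern at the start of the string.
Here the string doesn't start with a match, so the call returns None.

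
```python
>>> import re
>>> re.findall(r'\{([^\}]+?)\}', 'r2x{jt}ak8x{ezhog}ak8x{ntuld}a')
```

One capturing group, so `findall` returns just the captured substring from each match — 3 in all.

['jt', 'ezhog', 'ntuld']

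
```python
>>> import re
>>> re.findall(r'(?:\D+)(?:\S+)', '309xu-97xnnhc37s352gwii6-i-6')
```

['xu-97xnnhc37s352gwii6-i-6']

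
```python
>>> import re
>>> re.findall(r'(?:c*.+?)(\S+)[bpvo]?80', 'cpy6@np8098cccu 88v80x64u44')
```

A non-greedy quantifier consumes as few characters as it can — just enough that the remainder of the pattern still matches from where it stops; whatever follows it matches normally.
`findall` collects group 1 from each match (2 total).

['y6@np', '88v']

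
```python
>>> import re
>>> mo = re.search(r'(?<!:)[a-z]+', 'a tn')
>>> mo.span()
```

Because the assertion is negative and zero-width, positions next to the forbidden text are skipped.
`search` walks the string left to right and returns the first match it finds.
The match spans [0:1] → 'a'.

(0, 1)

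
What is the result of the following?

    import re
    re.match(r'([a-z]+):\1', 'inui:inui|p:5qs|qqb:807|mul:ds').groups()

('inui',)

The match spans [0:9] → 'inui:inui'.
Captured: group 1 = 'inui'.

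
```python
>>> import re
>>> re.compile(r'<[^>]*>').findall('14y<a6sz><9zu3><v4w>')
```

Scanning left to right: at [3:9] → '<a6sz>'; at [9:15] → '<9zu3>'; at [15:20] → '<v4w>'.
No capturing groups, so `findall` returns the 3 full match strings.

['<a6sz>', '<9zu3>', '<v4w>']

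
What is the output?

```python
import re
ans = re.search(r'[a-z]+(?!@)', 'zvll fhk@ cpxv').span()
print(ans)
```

(0, 4)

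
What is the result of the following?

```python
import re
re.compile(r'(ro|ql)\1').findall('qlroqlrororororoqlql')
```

['ro', 'ro', 'ql']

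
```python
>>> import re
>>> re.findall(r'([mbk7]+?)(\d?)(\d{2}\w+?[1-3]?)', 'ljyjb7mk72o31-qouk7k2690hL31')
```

A `+?`/`*?`/`{m,n}?` starts at its minimum and grows only as far as needed for what follows to match.
Multiple groups make `findall` return tuples — one 3-tuple for each match.

[('b7mk', '', '72o3'), ('k7k', '2', '690')]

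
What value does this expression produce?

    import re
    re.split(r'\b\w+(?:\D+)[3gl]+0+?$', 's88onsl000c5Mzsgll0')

This matches a word boundary (`\b`, zero-width); then one or more of a word character; then one or more of a non-digit (non-capturing group); then one or more of one of [3gl], then one or more of a literal '0' (lazy); then anchored at the end.
Matches to split on: at [0:19] → 's88onsl000c5Mzsgll0'.
The string is cut at each match, leaving 2 pieces.

['', '']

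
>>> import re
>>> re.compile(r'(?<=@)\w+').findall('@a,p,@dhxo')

['a', 'dhxo']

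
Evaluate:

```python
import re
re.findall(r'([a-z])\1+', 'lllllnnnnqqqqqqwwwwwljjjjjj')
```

After group 1 captures some text, `\1` only succeeds where that same text appears again.
Walking the string: at [0:5] match 'lllll', group 1 = 'l'; at [5:9] match 'nnnn', group 1 = 'n'; at [9:15] match 'qqqqqq', group 1 = 'q'; at [15:20] match 'wwwww', group 1 = 'w'; at [21:27] match 'jjjjjj', group 1 = 'j'.
Because there's exactly one group, `findall` drops the full match and keeps group 1 from each hit.

['l', 'n', 'q', 'w', 'j']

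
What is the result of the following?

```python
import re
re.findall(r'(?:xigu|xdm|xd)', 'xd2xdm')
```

Branches in `(...|...)` are attempted left-to-right; the first branch that allows the whole pattern to succeed is taken.
Scanning left to right: at [0:2] → 'xd'; at [3:6] → 'xdm'.
`findall` yields the raw match text (2 of them) because the pattern has no groups.

['xd', 'xdm']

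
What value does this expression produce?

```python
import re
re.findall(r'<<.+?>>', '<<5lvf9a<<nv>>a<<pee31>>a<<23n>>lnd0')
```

Since nothing is captured, `findall` lists the 3 matched substrings directly.

['<<5lvf9a<<nv>>', '<<pee31>>', '<<23n>>']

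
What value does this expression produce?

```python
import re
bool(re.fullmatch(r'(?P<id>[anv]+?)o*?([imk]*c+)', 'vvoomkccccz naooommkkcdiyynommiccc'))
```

False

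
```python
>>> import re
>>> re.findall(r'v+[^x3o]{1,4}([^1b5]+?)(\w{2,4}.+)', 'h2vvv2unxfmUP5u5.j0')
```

[('x', 'fmUP5u5.j0')]

Lazy quantifiers expand one character at a time until the remainder of the pattern can match.
Multiple groups make `findall` return tuples — one 2-tuple for the one match.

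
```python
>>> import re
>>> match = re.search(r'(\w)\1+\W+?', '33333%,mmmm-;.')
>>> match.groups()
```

The match spans [0:6] → '33333%'.
Captured: group 1 = '3'.

('3',)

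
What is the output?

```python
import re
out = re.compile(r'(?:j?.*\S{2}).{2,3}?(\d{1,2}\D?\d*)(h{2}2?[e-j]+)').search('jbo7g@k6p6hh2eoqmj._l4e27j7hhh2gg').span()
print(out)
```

The pattern matches optionally the literal 'j', then zero or more of any character, then exactly 2 of a non-whitespace character (non-capturing group); then 2 to 3 of any character (lazy); then 1 to 2 of a digit, then optionally a non-digit, then zero or more of a digit (captured); then exactly 2 of a literal 'h', then optionally a literal '2', then one or more of a character in [e-j] (captured).
The match spans [0:33] → 'jbo7g@k6p6hh2eoqmj._l4e27j7hhh2gg'.

(0, 33)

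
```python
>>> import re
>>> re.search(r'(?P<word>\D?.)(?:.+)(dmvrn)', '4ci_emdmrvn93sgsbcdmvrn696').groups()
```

('4', 'dmvrn')

Pattern: optionally a non-digit, then any character (captured as 'word'); then one or more of any character (non-capturing group); then the literal 'dmv', then the literal 'rn' (captured).
`search` walks the string left to right and returns the first match it finds.
The match spans [0:23] → '4ci_emdmrvn93sgsbcdmvrn'.
Captured: group 1 = '4', group 2 = 'dmvrn'.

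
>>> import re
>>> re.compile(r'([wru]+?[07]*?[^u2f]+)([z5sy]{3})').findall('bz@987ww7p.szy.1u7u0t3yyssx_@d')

[('ww7p.', 'szy'), ('u0t3y', 'yss')]

The pattern matches one or more of one of [wru] (lazy), then zero or more of one of [07] (lazy), then one or more of any character except [u2f] (captured); then exactly 3 of one of [z5sy] (captured).
Matches: at [6:14] match 'ww7p.szy', groups = ('ww7p.', 'szy'); at [18:26] match 'u0t3yyss', groups = ('u0t3y', 'yss').
`findall` packs the 2 group values into a tuple for every match.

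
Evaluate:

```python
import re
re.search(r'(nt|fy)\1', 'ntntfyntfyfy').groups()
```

('nt',)

A backreference is literal: `\1` must see the identical characters the first group matched.
Unlike `match`, `search` isn't anchored — it looks for the pattern anywhere in the string.
The match spans [0:4] → 'ntnt'.
Captured: group 1 = 'nt'.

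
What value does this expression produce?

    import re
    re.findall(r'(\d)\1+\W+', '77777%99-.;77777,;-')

`\1` has to match the exact text group 1 already captured.
Matches: at [0:6] match '77777%', group 1 = '7'; at [6:11] match '99-.;', group 1 = '9'; at [11:19] match '77777,;-', group 1 = '7'.
With a single group, `findall` returns only what that group captured — 3 items.

['7', '9', '7']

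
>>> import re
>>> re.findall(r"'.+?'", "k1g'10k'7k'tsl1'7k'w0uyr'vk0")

The `?` after the quantifier makes it lazy — it takes as little as possible before letting the rest of the pattern try.
Since nothing is captured, `findall` lists the 3 matched substrings directly.

["'10k'", "'tsl1'", "'w0uyr'"]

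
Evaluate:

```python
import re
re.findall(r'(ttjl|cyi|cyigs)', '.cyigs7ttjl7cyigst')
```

['cyi', 'ttjl', 'cyi']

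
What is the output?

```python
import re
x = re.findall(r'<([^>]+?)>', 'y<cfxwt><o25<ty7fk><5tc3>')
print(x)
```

['cfxwt', 'o25<ty7fk', '5tc3']

Because there's exactly one group, `findall` drops the full match and keeps group 1 from each hit.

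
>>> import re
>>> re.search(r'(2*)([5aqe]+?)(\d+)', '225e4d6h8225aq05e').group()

The match spans [0:5] → '225e4'.

'225e4'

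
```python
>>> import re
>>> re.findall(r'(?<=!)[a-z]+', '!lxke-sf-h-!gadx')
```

['lxke', 'gadx']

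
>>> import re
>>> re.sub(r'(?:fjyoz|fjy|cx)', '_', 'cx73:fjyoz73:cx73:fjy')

'_73:_73:_73:_'

Branches in `(...|...)` are attempted left-to-right; the first branch that allows the whole pattern to succeed is taken.
Every occurrence is swapped for '_'.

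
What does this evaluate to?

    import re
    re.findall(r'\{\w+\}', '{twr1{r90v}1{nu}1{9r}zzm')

['{r90v}', '{nu}', '{9r}']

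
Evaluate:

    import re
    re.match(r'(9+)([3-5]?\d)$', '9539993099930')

None

`re.match` won't scan ahead — the pattern has to work from the very first character.
Here the pattern fails at index 0, so the call returns None.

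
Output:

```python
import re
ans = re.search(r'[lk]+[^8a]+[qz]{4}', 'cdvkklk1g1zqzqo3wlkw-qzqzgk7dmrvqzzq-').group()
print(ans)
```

The pattern matches one or more of one of [lk]; then one or more of any character except [8a], then exactly 4 of one of [qz].
`re.search` scans for the first position where the pattern succeeds.
The match spans [3:36] → 'kklk1g1zqzqo3wlkw-qzqzgk7dmrvqzzq'.

kklk1g1zqzqo3wlkw-qzqzgk7dmrvqzzq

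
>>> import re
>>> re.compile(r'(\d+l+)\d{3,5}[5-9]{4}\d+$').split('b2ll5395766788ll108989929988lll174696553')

['b2ll5395766788ll', '108989929988lll', '']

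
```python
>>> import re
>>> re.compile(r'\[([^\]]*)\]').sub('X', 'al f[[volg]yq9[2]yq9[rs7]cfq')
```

'al fXyq9Xyq9Xcfq'

`sub` substitutes 'X' at each match site.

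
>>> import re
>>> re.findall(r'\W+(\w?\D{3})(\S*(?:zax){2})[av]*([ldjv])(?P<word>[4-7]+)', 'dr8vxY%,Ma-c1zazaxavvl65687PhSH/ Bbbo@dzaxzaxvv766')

[('Bbbo', '@dzaxzax', 'v', '766')]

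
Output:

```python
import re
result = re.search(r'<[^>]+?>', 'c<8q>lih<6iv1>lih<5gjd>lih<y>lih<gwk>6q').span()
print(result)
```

(1, 5)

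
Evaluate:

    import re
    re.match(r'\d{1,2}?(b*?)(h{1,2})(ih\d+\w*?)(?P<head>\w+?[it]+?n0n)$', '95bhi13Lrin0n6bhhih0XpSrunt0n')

With `match`, the pattern is implicitly anchored at the beginning.
Here position 0 doesn't satisfy it, so the call returns None.

None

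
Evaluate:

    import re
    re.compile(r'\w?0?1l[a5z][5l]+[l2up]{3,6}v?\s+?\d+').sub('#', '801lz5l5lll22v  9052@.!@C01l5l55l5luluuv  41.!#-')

'#@.!@#.!#-'

Every occurrence is swapped for '#'.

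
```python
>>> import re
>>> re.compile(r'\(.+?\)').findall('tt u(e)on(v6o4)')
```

['(e)', '(v6o4)']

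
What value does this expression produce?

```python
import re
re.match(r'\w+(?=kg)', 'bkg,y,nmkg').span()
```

(0, 1)

The `(?=…)`/`(?<=…)` assertion just peeks at neighbouring text; it doesn't advance the match position.
`re.match` only tries the pattern at the start of the string.
The match spans [0:1] → 'b'.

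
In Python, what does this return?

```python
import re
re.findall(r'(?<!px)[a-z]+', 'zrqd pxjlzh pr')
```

['zrqd', 'pxjlzh', 'pr']

A negative assertion filters positions out without eating any characters.
With no groups in the pattern, `findall` gives back each whole match — 3 here.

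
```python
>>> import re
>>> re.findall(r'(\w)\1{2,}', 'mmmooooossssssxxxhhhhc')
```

After group 1 captures some text, `\1` only succeeds where that same text appears again.
Walking the string: at [0:3] match 'mmm', group 1 = 'm'; at [3:8] match 'ooooo', group 1 = 'o'; at [8:14] match 'ssssss', group 1 = 's'; at [14:17] match 'xxx', group 1 = 'x'; at [17:21] match 'hhhh', group 1 = 'h'.
With a single group, `findall` returns only what that group captured — 5 items.

['m', 'o', 's', 'x', 'h']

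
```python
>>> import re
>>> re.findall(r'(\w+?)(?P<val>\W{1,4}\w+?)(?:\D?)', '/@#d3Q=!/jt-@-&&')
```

Pattern: one or more of a word character (lazy) (captured); then 1 to 4 of a non-word character, then one or more of a word character (lazy) (captured as 'val'); then optionally a non-digit (non-capturing group).
A `+?`/`*?`/`{m,n}?` starts at its minimum and grows only as far as needed for what follows to match.
Scanning left to right: at [3:11] match 'd3Q=!/jt', groups = ('d3Q', '=!/j').
With 2 capturing groups, `findall` returns a 2-tuple per match.

[('d3Q', '=!/j')]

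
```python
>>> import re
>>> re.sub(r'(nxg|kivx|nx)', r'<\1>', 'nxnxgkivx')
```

'<nx><nxg><kivx>'

Alternation isn't longest-match — the leftmost alternative that fits at this position is chosen.
Matches: at [0:2] → 'nx'; at [2:5] → 'nxg'; at [5:9] → 'kivx'.
Each match is replaced using the text its own group 1 captured.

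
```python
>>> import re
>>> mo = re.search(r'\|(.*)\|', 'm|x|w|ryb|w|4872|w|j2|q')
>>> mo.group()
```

The match spans [1:22] → '|x|w|ryb|w|4872|w|j2|'.

'|x|w|ryb|w|4872|w|j2|'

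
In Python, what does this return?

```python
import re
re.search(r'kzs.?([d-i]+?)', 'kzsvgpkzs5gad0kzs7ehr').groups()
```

The match spans [0:5] → 'kzsvg'.
Captured: group 1 = 'g'.

('g',)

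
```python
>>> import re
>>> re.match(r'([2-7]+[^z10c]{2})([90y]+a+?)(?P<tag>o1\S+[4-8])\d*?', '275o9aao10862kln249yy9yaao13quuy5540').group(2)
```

The pattern matches one or more of a character in [2-7], then exactly 2 of any character except [z10c] (captured); then one or more of one of [90y], then one or more of the literal 'a' (lazy) (captured); then the literal 'o1', then one or more of a non-whitespace character, then a character in [4-8] (captured as 'tag'); then zero or more of a digit (lazy).
`match` is anchored at position 0; if the pattern doesn't fit there, it returns None.
The match spans [0:35] → '275o9aao10862kln249yy9yaao13quuy554'.
Captured: group 1 = '275o', group 2 = '9aa', group 3 = 'o10862kln249yy9yaao13quuy554'.

'9aa'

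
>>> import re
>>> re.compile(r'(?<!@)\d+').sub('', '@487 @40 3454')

'@4 @4 '

`(?!…)`/`(?<!…)` only lets a position through if the neighbouring text does NOT match; no characters are consumed.
Each match is replaced by ''.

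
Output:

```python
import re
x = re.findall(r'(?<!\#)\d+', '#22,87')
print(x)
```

['2', '87']

The negative lookahead/lookbehind blocks any match where the forbidden context is present.
Matches: at [2:3] → '2'; at [4:6] → '87'.
Since nothing is captured, `findall` lists the 2 matched substrings directly.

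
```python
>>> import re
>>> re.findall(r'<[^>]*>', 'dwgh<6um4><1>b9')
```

['<6um4>', '<1>']

With no groups in the pattern, `findall` gives back each whole match — 2 here.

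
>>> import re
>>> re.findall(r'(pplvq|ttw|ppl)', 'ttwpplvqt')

['ttw', 'pplvq']

The regex engine tests alternatives in the order written; an earlier branch that matches wins even if a later one would match more.
Matches: at [0:3] match 'ttw', group 1 = 'ttw'; at [3:8] match 'pplvq', group 1 = 'pplvq'.
With a single group, `findall` returns only what that group captured — 2 items.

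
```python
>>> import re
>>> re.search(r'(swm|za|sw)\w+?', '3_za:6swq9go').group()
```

'swq'

The match spans [6:9] → 'swq'.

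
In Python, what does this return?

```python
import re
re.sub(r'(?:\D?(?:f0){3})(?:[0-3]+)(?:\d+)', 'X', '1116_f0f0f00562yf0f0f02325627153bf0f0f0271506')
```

'1116XXX'

The pattern matches optionally a non-digit, then the literal 'f0' repeated 3 times (non-capturing group); then one or more of a character in [0-3] (non-capturing group); then one or more of a digit (non-capturing group).
Matches: at [4:15] → '_f0f0f00562'; at [15:32] → 'yf0f0f02325627153'; at [32:45] → 'bf0f0f0271506'.
`sub` substitutes 'X' at each match site.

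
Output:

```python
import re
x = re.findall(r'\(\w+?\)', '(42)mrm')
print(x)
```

Since nothing is captured, `findall` lists the 1 matched substring directly.

['(42)']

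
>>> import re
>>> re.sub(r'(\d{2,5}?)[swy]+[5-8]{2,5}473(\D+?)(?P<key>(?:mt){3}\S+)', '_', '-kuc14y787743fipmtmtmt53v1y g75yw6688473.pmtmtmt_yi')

This matches 2 to 5 of a digit (lazy) (captured); then one or more of one of [swy]; then 2 to 5 of a character in [5-8], then the literal '473'; then one or more of a non-digit (lazy) (captured); then the literal 'mt' repeated 3 times, then one or more of a non-whitespace character (captured as 'key').
Matches: at [29:51] → '75yw6688473.pmtmtmt_yi'.
Every occurrence is swapped for '_'.

'-kuc14y787743fipmtmtmt53v1y g_'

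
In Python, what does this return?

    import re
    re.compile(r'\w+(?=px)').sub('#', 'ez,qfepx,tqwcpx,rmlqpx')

The lookaround is zero-width — it requires the adjacent text to match without consuming it, so the asserted text isn't part of the match.
Matches: at [3:6] → 'qfe'; at [9:13] → 'tqwc'; at [16:20] → 'rmlq'.
Each match is replaced by '#'.

'ez,#px,#px,#px'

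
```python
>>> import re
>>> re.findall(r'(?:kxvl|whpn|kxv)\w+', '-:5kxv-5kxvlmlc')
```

['kxvlmlc']

Scanning left to right: at [8:15] → 'kxvlmlc'.
With no groups in the pattern, `findall` gives back each whole match — 1 here.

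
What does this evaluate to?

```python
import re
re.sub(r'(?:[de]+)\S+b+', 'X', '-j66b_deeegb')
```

This matches one or more of one of [de] (non-capturing group); then one or more of a non-whitespace character, then one or more of a literal 'b'.
Every occurrence is swapped for 'X'.

'-j66b_X'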